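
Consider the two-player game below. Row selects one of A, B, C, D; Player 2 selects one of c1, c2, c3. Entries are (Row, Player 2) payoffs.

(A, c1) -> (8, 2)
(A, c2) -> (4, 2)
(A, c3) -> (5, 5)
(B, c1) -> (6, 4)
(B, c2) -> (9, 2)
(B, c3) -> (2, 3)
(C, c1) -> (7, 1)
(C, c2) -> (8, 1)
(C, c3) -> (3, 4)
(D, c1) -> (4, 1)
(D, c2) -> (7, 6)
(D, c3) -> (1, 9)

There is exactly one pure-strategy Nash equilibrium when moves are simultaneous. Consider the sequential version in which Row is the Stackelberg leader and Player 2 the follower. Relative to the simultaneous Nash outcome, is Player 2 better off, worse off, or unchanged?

Player 2 best-responds to each possible Row move:
- A: Player 2 compares 2, 2, 5 and picks c3; Row would get 5.
- B: Player 2 compares 4, 2, 3 and picks c1; Row would get 6.
- C: Player 2 compares 1, 1, 4 and picks c3; Row would get 3.
- D: Player 2 compares 1, 6, 9 and picks c3; Row would get 1.
Row's induced payoffs are 5, 6, 3, 1, so Row commits to B. Subgame-perfect outcome: (B, c1) with payoffs (6, 4).
Under simultaneous play:
Row's best replies: c1→A; c2→B; c3→A.
Player 2's best replies: A→c3; B→c1; C→c3; D→c3.
The unique mutual best reply is (A, c3), giving (5, 5).
Player 2 earns 4 sequentially versus 5 at the Nash outcome: worse off.

worse off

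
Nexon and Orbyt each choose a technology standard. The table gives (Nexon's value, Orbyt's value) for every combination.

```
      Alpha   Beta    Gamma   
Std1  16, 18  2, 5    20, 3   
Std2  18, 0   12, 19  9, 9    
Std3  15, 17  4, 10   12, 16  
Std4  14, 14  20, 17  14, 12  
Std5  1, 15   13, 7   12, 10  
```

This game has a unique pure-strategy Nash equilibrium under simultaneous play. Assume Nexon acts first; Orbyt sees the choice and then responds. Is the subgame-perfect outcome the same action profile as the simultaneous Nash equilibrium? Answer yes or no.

yes

Solve by backward induction (Nexon leads).
- Std1: Orbyt compares 18, 5, 3 and picks Alpha; Nexon would get 16.
- Std2: Orbyt compares 0, 19, 9 and picks Beta; Nexon would get 12.
- Std3: Orbyt compares 17, 10, 16 and picks Alpha; Nexon would get 15.
- Std4: Orbyt compares 14, 17, 12 and picks Beta; Nexon would get 20.
- Std5: Orbyt compares 15, 7, 10 and picks Alpha; Nexon would get 1.
Nexon's induced payoffs are 16, 12, 15, 20, 1, so Nexon commits to Std4. Subgame-perfect outcome: (Std4, Beta) with payoffs (20, 17).
Now find the simultaneous Nash equilibrium.
Nexon's best replies: Alpha→Std2; Beta→Std4; Gamma→Std1.
Orbyt's best replies: Std1→Alpha; Std2→Beta; Std3→Alpha; Std4→Beta; Std5→Alpha.
The unique mutual best reply is (Std4, Beta), giving (20, 17).
Sequential outcome (Std4, Beta) coincides with the Nash profile (Std4, Beta).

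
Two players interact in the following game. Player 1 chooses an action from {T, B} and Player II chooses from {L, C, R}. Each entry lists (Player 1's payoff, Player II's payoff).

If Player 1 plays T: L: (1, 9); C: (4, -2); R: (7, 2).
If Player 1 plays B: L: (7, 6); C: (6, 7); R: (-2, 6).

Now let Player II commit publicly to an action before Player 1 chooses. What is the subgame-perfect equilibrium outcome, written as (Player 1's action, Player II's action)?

Solve by backward induction (Player II leads).
- L: BR = B, leader payoff 6.
- C: BR = B, leader payoff 7.
- R: BR = T, leader payoff 2.
Maximizing over 6, 7, 2, Player II chooses C. Subgame-perfect outcome: (B, C) with payoffs (6, 7).

(B, C)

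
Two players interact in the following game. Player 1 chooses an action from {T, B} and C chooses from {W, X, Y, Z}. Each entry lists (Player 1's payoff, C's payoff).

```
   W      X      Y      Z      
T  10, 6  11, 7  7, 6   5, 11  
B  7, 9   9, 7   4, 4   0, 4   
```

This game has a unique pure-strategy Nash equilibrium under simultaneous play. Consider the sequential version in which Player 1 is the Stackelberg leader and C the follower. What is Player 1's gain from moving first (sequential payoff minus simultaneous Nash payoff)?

2

Solve by backward induction (Player 1 leads).
- T: C compares 6, 7, 6, 11 and picks Z; Player 1 would get 5.
- B: C compares 9, 7, 4, 4 and picks W; Player 1 would get 7.
Among 5, 7, the best is 7 at B. Subgame-perfect outcome: (B, W) with payoffs (7, 9).
Under simultaneous play:
Player 1's best replies: W→T; X→T; Y→T; Z→T.
C's best replies: T→Z; B→W.
The unique mutual best reply is (T, Z), giving (5, 11).
Player 1's commitment gain: 7 − 5 = 2.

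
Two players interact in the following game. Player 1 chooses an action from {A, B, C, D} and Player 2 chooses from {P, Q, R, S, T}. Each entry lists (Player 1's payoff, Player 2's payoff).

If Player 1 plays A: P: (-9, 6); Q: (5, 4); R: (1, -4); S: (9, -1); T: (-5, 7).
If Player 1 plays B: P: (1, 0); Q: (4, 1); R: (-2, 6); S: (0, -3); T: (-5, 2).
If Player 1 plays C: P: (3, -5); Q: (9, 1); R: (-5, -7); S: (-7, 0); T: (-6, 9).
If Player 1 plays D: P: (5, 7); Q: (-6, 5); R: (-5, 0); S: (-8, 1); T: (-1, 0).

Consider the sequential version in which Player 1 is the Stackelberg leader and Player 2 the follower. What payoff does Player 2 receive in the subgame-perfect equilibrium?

Work backward from Player 2's decision.
- A: BR = T, leader payoff -5.
- B: BR = R, leader payoff -2.
- C: BR = T, leader payoff -6.
- D: BR = P, leader payoff 5.
Player 1's induced payoffs are -5, -2, -6, 5, so Player 1 commits to D. Subgame-perfect outcome: (D, P) with payoffs (5, 7).

7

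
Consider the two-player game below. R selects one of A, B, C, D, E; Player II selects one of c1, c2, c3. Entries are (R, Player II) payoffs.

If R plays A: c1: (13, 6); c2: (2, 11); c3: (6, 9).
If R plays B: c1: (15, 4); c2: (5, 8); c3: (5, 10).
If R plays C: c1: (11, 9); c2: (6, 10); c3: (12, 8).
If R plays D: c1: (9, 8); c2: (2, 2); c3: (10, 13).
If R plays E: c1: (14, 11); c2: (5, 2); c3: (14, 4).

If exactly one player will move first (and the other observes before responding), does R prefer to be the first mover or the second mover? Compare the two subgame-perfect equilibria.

If R leads: Player II's best replies are A→c2, B→c3, C→c2, D→c3, E→c1; R's induced payoffs 2, 5, 6, 10, 14; outcome (E, c1), payoffs (14, 11).
If Player II leads: R's best replies are c1→B, c2→C, c3→E; Player II's induced payoffs 4, 10, 4; outcome (C, c2), payoffs (6, 10).
R gets 14 moving first and 6 moving second, so R prefers to move first.

first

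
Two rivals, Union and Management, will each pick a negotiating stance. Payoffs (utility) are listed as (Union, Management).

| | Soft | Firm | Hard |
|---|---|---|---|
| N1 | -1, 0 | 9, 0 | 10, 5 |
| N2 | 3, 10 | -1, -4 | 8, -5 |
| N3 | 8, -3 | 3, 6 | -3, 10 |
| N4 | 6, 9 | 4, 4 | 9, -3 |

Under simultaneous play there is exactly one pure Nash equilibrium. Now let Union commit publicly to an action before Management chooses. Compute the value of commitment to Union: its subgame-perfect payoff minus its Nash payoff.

Backward induction with Union moving first.
- N1: BR = Hard, leader payoff 10.
- N2: BR = Soft, leader payoff 3.
- N3: BR = Hard, leader payoff -3.
- N4: BR = Soft, leader payoff 6.
Maximizing over 10, 3, -3, 6, Union chooses N1. Subgame-perfect outcome: (N1, Hard) with payoffs (10, 5).
Under simultaneous play:
Union's best replies: Soft→N3; Firm→N1; Hard→N1.
Management's best replies: N1→Hard; N2→Soft; N3→Hard; N4→Soft.
The unique mutual best reply is (N1, Hard), giving (10, 5).
Union's commitment gain: 10 − 10 = 0.

0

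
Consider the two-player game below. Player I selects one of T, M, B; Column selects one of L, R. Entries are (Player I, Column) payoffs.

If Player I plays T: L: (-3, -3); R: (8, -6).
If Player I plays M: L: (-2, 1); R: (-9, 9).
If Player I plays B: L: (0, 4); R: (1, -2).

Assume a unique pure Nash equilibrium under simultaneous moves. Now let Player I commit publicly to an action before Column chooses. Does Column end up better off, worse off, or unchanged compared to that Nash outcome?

Column best-responds to each possible Player I move:
- T: Column compares -3, -6 and picks L; Player I would get -3.
- M: Column compares 1, 9 and picks R; Player I would get -9.
- B: Column compares 4, -2 and picks L; Player I would get 0.
Maximizing over -3, -9, 0, Player I chooses B. Subgame-perfect outcome: (B, L) with payoffs (0, 4).
Now find the simultaneous Nash equilibrium.
Player I's best replies: L→B; R→T.
Column's best replies: T→L; M→R; B→L.
Only (B, L) has each player best-responding; Nash payoffs (0, 4).
Column earns 4 sequentially versus 4 at the Nash outcome: unchanged.

unchanged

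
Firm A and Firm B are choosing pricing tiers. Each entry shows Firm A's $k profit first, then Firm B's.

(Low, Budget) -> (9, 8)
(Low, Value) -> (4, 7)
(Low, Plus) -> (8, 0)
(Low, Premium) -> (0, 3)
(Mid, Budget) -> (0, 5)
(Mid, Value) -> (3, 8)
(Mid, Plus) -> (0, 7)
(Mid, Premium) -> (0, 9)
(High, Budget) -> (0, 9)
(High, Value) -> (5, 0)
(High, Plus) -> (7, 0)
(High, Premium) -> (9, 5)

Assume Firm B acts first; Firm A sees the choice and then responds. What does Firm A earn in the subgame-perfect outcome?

Firm A best-responds to each possible Firm B move:
- Budget: Firm A compares 9, 0, 0 and picks Low; Firm B would get 8.
- Value: Firm A compares 4, 3, 5 and picks High; Firm B would get 0.
- Plus: Firm A compares 8, 0, 7 and picks Low; Firm B would get 0.
- Premium: Firm A compares 0, 0, 9 and picks High; Firm B would get 5.
Firm B's induced payoffs are 8, 0, 0, 5, so Firm B commits to Budget. Subgame-perfect outcome: (Low, Budget) with payoffs (9, 8).

9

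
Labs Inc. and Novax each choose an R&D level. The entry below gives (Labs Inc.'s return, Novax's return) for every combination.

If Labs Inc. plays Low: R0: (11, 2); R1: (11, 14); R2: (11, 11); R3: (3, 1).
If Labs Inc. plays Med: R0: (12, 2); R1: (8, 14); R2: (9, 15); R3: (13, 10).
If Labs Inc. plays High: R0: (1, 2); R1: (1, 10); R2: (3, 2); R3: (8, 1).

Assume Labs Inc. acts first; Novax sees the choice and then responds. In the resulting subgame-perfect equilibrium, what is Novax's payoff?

Work backward from Novax's decision.
- Low: Novax compares 2, 14, 11, 1 and picks R1; Labs Inc. would get 11.
- Med: Novax compares 2, 14, 15, 10 and picks R2; Labs Inc. would get 9.
- High: Novax compares 2, 10, 2, 1 and picks R1; Labs Inc. would get 1.
Labs Inc.'s induced payoffs are 11, 9, 1, so Labs Inc. commits to Low. Subgame-perfect outcome: (Low, R1) with payoffs (11, 14).

14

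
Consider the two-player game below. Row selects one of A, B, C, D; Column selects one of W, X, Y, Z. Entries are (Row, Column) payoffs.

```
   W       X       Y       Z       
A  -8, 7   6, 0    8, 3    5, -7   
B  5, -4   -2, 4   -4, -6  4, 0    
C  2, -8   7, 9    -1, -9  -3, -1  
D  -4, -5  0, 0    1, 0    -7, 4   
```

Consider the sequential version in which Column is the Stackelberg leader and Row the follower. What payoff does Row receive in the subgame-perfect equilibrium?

Work backward from Row's decision.
- W: BR = B, leader payoff -4.
- X: BR = C, leader payoff 9.
- Y: BR = A, leader payoff 3.
- Z: BR = A, leader payoff -7.
Column's induced payoffs are -4, 9, 3, -7, so Column commits to X. Subgame-perfect outcome: (C, X) with payoffs (7, 9).

7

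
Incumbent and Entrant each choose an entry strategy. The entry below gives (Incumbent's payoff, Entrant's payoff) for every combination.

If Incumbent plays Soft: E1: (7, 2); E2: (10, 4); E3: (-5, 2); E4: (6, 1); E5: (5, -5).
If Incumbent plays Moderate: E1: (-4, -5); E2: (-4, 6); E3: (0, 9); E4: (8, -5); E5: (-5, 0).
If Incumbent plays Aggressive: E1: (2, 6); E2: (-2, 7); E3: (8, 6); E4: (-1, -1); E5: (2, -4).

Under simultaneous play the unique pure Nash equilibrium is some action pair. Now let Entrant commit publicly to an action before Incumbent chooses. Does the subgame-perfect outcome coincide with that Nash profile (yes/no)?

Work backward from Incumbent's decision.
- E1: Incumbent compares 7, -4, 2 and picks Soft; Entrant would get 2.
- E2: Incumbent compares 10, -4, -2 and picks Soft; Entrant would get 4.
- E3: Incumbent compares -5, 0, 8 and picks Aggressive; Entrant would get 6.
- E4: Incumbent compares 6, 8, -1 and picks Moderate; Entrant would get -5.
- E5: Incumbent compares 5, -5, 2 and picks Soft; Entrant would get -5.
Among 2, 4, 6, -5, -5, the best is 6 at E3. Subgame-perfect outcome: (Aggressive, E3) with payoffs (8, 6).
Now find the simultaneous Nash equilibrium.
Incumbent's best replies: E1→Soft; E2→Soft; E3→Aggressive; E4→Moderate; E5→Soft.
Entrant's best replies: Soft→E2; Moderate→E3; Aggressive→E2.
The unique mutual best reply is (Soft, E2), giving (10, 4).
Sequential outcome (Aggressive, E3) differs from the Nash profile (Soft, E2).

no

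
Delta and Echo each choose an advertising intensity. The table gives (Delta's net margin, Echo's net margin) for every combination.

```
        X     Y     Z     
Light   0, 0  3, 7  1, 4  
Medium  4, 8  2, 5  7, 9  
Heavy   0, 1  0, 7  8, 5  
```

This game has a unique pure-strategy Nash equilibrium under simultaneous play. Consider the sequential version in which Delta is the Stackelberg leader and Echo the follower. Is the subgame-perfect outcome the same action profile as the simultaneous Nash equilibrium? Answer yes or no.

Solve by backward induction (Delta leads).
- Light: BR = Y, leader payoff 3.
- Medium: BR = Z, leader payoff 7.
- Heavy: BR = Y, leader payoff 0.
Among 3, 7, 0, the best is 7 at Medium. Subgame-perfect outcome: (Medium, Z) with payoffs (7, 9).
Now find the simultaneous Nash equilibrium.
Delta's best replies: X→Medium; Y→Light; Z→Heavy.
Echo's best replies: Light→Y; Medium→Z; Heavy→Y.
The unique mutual best reply is (Light, Y), giving (3, 7).
Sequential outcome (Medium, Z) differs from the Nash profile (Light, Y).

no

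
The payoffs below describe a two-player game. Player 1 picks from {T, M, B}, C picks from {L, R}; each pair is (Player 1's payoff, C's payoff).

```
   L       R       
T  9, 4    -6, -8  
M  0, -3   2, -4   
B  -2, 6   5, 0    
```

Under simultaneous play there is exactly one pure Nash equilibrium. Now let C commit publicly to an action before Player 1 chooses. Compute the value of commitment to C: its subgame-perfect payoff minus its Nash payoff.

0

Backward induction with C moving first.
- L → Player 1 plays T (best of 9, 0, -2); C gets 4.
- R → Player 1 plays B (best of -6, 2, 5); C gets 0.
C's induced payoffs are 4, 0, so C commits to L. Subgame-perfect outcome: (T, L) with payoffs (9, 4).
Under simultaneous play:
Player 1's best replies: L→T; R→B.
C's best replies: T→L; M→L; B→L.
Only (T, L) has each player best-responding; Nash payoffs (9, 4).
C's commitment gain: 4 − 4 = 0.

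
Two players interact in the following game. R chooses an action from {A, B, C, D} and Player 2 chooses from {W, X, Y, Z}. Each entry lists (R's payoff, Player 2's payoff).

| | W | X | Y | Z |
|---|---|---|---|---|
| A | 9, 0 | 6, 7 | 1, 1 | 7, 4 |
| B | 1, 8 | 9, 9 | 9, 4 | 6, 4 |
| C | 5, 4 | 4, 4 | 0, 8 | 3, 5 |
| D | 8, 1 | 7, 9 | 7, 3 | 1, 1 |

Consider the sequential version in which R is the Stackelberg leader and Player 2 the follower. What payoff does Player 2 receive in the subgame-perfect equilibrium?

9

Work backward from Player 2's decision.
- A → Player 2 plays X (best of 0, 7, 1, 4); R gets 6.
- B → Player 2 plays X (best of 8, 9, 4, 4); R gets 9.
- C → Player 2 plays Y (best of 4, 4, 8, 5); R gets 0.
- D → Player 2 plays X (best of 1, 9, 3, 1); R gets 7.
R's induced payoffs are 6, 9, 0, 7, so R commits to B. Subgame-perfect outcome: (B, X) with payoffs (9, 9).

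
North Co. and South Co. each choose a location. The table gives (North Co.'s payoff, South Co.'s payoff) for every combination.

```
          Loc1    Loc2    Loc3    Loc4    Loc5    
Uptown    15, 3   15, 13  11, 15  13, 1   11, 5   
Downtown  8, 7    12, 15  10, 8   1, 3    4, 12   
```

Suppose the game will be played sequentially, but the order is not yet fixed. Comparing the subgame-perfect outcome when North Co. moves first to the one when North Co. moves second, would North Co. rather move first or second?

If North Co. leads: South Co.'s best replies are Uptown→Loc3, Downtown→Loc2; North Co.'s induced payoffs 11, 12; outcome (Downtown, Loc2), payoffs (12, 15).
If South Co. leads: North Co.'s best replies are Loc1→Uptown, Loc2→Uptown, Loc3→Uptown, Loc4→Uptown, Loc5→Uptown; South Co.'s induced payoffs 3, 13, 15, 1, 5; outcome (Uptown, Loc3), payoffs (11, 15).
North Co. gets 12 moving first and 11 moving second, so North Co. prefers to move first.

first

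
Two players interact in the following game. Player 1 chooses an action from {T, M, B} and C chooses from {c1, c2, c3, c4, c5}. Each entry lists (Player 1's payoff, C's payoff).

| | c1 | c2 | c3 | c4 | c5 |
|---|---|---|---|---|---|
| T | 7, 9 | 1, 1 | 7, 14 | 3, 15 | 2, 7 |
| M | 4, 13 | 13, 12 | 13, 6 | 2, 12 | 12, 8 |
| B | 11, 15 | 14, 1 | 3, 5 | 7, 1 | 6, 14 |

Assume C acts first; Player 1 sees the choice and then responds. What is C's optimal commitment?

c1

Work backward from Player 1's decision.
- c1: BR = B, leader payoff 15.
- c2: BR = B, leader payoff 1.
- c3: BR = M, leader payoff 6.
- c4: BR = B, leader payoff 1.
- c5: BR = M, leader payoff 8.
Maximizing over 15, 1, 6, 1, 8, C chooses c1. Subgame-perfect outcome: (B, c1) with payoffs (11, 15).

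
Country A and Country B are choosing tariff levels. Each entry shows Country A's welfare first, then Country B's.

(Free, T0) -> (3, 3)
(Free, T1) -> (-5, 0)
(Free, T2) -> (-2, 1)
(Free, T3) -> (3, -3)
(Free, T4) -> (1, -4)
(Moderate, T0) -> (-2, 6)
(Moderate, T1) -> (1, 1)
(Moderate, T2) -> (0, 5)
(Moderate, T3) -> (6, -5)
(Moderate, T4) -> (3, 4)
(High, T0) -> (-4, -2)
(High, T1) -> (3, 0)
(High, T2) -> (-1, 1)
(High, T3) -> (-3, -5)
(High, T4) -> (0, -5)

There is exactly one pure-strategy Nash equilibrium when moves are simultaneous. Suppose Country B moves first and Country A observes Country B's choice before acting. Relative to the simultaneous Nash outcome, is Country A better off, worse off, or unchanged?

Solve by backward induction (Country B leads).
- T0 → Country A plays Free (best of 3, -2, -4); Country B gets 3.
- T1 → Country A plays High (best of -5, 1, 3); Country B gets 0.
- T2 → Country A plays Moderate (best of -2, 0, -1); Country B gets 5.
- T3 → Country A plays Moderate (best of 3, 6, -3); Country B gets -5.
- T4 → Country A plays Moderate (best of 1, 3, 0); Country B gets 4.
Country B's induced payoffs are 3, 0, 5, -5, 4, so Country B commits to T2. Subgame-perfect outcome: (Moderate, T2) with payoffs (0, 5).
Now find the simultaneous Nash equilibrium.
Country A's best replies: T0→Free; T1→High; T2→Moderate; T3→Moderate; T4→Moderate.
Country B's best replies: Free→T0; Moderate→T0; High→T2.
Only (Free, T0) has each player best-responding; Nash payoffs (3, 3).
Country A earns 0 sequentially versus 3 at the Nash outcome: worse off.

worse off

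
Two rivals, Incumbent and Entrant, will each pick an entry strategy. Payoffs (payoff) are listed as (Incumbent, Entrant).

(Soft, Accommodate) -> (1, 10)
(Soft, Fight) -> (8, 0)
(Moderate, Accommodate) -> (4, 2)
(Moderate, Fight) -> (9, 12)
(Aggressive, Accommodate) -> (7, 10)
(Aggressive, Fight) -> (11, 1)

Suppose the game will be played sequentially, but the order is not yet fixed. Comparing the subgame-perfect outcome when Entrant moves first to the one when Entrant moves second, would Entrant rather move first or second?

second

If Incumbent leads: Entrant's best replies are Soft→Accommodate, Moderate→Fight, Aggressive→Accommodate; Incumbent's induced payoffs 1, 9, 7; outcome (Moderate, Fight), payoffs (9, 12).
If Entrant leads: Incumbent's best replies are Accommodate→Aggressive, Fight→Aggressive; Entrant's induced payoffs 10, 1; outcome (Aggressive, Accommodate), payoffs (7, 10).
Entrant gets 10 moving first and 12 moving second, so Entrant prefers to move second.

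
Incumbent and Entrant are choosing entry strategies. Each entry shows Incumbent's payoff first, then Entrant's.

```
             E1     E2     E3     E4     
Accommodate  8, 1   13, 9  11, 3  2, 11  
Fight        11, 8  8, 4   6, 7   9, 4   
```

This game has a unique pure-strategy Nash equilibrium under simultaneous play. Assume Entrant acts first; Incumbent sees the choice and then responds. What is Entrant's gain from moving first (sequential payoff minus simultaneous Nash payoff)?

1

Solve by backward induction (Entrant leads).
- E1: Incumbent compares 8, 11 and picks Fight; Entrant would get 8.
- E2: Incumbent compares 13, 8 and picks Accommodate; Entrant would get 9.
- E3: Incumbent compares 11, 6 and picks Accommodate; Entrant would get 3.
- E4: Incumbent compares 2, 9 and picks Fight; Entrant would get 4.
Among 8, 9, 3, 4, the best is 9 at E2. Subgame-perfect outcome: (Accommodate, E2) with payoffs (13, 9).
Now find the simultaneous Nash equilibrium.
Incumbent's best replies: E1→Fight; E2→Accommodate; E3→Accommodate; E4→Fight.
Entrant's best replies: Accommodate→E4; Fight→E1.
Only (Fight, E1) has each player best-responding; Nash payoffs (11, 8).
Entrant's commitment gain: 9 − 8 = 1.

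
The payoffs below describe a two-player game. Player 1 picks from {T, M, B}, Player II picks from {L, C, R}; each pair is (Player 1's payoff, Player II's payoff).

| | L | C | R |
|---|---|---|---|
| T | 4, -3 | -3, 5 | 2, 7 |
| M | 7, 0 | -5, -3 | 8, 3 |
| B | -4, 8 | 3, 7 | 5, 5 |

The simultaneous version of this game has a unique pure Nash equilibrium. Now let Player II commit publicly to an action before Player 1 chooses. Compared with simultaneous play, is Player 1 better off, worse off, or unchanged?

Backward induction with Player II moving first.
- L: BR = M, leader payoff 0.
- C: BR = B, leader payoff 7.
- R: BR = M, leader payoff 3.
Maximizing over 0, 7, 3, Player II chooses C. Subgame-perfect outcome: (B, C) with payoffs (3, 7).
Under simultaneous play:
Player 1's best replies: L→M; C→B; R→M.
Player II's best replies: T→R; M→R; B→L.
The unique mutual best reply is (M, R), giving (8, 3).
Player 1 earns 3 sequentially versus 8 at the Nash outcome: worse off.

worse off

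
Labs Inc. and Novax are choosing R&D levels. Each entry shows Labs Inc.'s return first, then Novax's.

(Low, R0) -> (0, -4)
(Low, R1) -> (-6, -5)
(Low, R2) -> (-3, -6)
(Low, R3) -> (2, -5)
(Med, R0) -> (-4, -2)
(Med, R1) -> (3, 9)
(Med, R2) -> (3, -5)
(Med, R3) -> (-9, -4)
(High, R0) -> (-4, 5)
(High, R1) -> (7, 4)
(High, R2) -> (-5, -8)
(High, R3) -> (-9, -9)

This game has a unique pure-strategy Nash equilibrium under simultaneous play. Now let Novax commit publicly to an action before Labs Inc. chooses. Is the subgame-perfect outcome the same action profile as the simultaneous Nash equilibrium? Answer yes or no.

no

Solve by backward induction (Novax leads).
- R0: Labs Inc. compares 0, -4, -4 and picks Low; Novax would get -4.
- R1: Labs Inc. compares -6, 3, 7 and picks High; Novax would get 4.
- R2: Labs Inc. compares -3, 3, -5 and picks Med; Novax would get -5.
- R3: Labs Inc. compares 2, -9, -9 and picks Low; Novax would get -5.
Among -4, 4, -5, -5, the best is 4 at R1. Subgame-perfect outcome: (High, R1) with payoffs (7, 4).
For the simultaneous game, intersect best replies.
Labs Inc.'s best replies: R0→Low; R1→High; R2→Med; R3→Low.
Novax's best replies: Low→R0; Med→R1; High→R0.
Only (Low, R0) has each player best-responding; Nash payoffs (0, -4).
Sequential outcome (High, R1) differs from the Nash profile (Low, R0).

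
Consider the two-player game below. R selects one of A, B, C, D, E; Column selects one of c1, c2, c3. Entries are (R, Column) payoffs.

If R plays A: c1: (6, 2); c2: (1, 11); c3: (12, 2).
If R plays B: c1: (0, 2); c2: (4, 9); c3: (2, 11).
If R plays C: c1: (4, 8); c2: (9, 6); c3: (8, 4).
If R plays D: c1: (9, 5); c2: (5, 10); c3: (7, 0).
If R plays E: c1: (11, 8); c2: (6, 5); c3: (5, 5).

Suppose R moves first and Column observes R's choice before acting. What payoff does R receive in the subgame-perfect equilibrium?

Work backward from Column's decision.
- A: BR = c2, leader payoff 1.
- B: BR = c3, leader payoff 2.
- C: BR = c1, leader payoff 4.
- D: BR = c2, leader payoff 5.
- E: BR = c1, leader payoff 11.
R's induced payoffs are 1, 2, 4, 5, 11, so R commits to E. Subgame-perfect outcome: (E, c1) with payoffs (11, 8).

11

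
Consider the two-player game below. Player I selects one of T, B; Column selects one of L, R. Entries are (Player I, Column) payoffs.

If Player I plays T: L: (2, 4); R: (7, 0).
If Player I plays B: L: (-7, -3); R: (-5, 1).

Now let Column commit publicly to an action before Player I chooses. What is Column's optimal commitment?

L

Backward induction with Column moving first.
- L: Player I compares 2, -7 and picks T; Column would get 4.
- R: Player I compares 7, -5 and picks T; Column would get 0.
Maximizing over 4, 0, Column chooses L. Subgame-perfect outcome: (T, L) with payoffs (2, 4).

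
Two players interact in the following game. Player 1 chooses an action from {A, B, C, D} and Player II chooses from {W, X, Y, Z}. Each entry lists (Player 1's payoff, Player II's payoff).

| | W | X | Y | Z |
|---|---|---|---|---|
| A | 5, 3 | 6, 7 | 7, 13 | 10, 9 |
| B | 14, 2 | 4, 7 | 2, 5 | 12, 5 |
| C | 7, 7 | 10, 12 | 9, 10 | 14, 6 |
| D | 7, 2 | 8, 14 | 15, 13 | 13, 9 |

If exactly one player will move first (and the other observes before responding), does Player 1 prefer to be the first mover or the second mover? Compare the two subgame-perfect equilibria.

second

If Player 1 leads: Player II's best replies are A→Y, B→X, C→X, D→X; Player 1's induced payoffs 7, 4, 10, 8; outcome (C, X), payoffs (10, 12).
If Player II leads: Player 1's best replies are W→B, X→C, Y→D, Z→C; Player II's induced payoffs 2, 12, 13, 6; outcome (D, Y), payoffs (15, 13).
Player 1 gets 10 moving first and 15 moving second, so Player 1 prefers to move second.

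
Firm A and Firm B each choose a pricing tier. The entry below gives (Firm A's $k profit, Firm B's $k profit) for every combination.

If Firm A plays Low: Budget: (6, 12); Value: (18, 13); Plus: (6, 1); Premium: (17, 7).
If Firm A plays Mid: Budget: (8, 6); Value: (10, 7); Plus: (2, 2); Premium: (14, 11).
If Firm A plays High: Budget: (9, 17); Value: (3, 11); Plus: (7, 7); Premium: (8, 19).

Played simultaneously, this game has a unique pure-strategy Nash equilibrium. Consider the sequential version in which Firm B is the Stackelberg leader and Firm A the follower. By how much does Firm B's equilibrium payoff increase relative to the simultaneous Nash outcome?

4

Backward induction with Firm B moving first.
- Budget → Firm A plays High (best of 6, 8, 9); Firm B gets 17.
- Value → Firm A plays Low (best of 18, 10, 3); Firm B gets 13.
- Plus → Firm A plays High (best of 6, 2, 7); Firm B gets 7.
- Premium → Firm A plays Low (best of 17, 14, 8); Firm B gets 7.
Maximizing over 17, 13, 7, 7, Firm B chooses Budget. Subgame-perfect outcome: (High, Budget) with payoffs (9, 17).
For the simultaneous game, intersect best replies.
Firm A's best replies: Budget→High; Value→Low; Plus→High; Premium→Low.
Firm B's best replies: Low→Value; Mid→Premium; High→Premium.
Only (Low, Value) has each player best-responding; Nash payoffs (18, 13).
Firm B's commitment gain: 17 − 13 = 4.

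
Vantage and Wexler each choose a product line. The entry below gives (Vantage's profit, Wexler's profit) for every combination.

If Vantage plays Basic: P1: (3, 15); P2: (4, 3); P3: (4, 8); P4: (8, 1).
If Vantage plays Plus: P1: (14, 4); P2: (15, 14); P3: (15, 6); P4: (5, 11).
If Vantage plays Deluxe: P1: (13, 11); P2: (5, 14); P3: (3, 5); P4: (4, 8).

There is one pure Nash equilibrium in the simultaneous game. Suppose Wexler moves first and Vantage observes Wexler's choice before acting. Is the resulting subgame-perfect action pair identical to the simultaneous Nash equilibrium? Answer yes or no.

Solve by backward induction (Wexler leads).
- P1: BR = Plus, leader payoff 4.
- P2: BR = Plus, leader payoff 14.
- P3: BR = Plus, leader payoff 6.
- P4: BR = Basic, leader payoff 1.
Among 4, 14, 6, 1, the best is 14 at P2. Subgame-perfect outcome: (Plus, P2) with payoffs (15, 14).
Under simultaneous play:
Vantage's best replies: P1→Plus; P2→Plus; P3→Plus; P4→Basic.
Wexler's best replies: Basic→P1; Plus→P2; Deluxe→P2.
Only (Plus, P2) has each player best-responding; Nash payoffs (15, 14).
Sequential outcome (Plus, P2) coincides with the Nash profile (Plus, P2).

yes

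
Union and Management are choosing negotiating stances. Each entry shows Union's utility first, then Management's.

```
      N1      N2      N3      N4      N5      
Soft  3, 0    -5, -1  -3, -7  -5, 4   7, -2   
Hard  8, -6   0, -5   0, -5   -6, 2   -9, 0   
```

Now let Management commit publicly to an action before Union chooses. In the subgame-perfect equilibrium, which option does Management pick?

Backward induction with Management moving first.
- N1: Union compares 3, 8 and picks Hard; Management would get -6.
- N2: Union compares -5, 0 and picks Hard; Management would get -5.
- N3: Union compares -3, 0 and picks Hard; Management would get -5.
- N4: Union compares -5, -6 and picks Soft; Management would get 4.
- N5: Union compares 7, -9 and picks Soft; Management would get -2.
Management's induced payoffs are -6, -5, -5, 4, -2, so Management commits to N4. Subgame-perfect outcome: (Soft, N4) with payoffs (-5, 4).

N4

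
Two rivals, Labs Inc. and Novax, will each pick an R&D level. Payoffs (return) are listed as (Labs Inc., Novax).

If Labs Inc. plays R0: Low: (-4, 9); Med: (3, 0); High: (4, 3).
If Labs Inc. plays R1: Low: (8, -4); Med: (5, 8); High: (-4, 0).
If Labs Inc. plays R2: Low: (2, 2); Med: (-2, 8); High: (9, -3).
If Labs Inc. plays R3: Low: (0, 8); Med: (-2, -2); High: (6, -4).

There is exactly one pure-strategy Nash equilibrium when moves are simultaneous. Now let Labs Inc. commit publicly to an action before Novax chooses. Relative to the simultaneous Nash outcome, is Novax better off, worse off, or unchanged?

unchanged

Novax best-responds to each possible Labs Inc. move:
- R0: BR = Low, leader payoff -4.
- R1: BR = Med, leader payoff 5.
- R2: BR = Med, leader payoff -2.
- R3: BR = Low, leader payoff 0.
Among -4, 5, -2, 0, the best is 5 at R1. Subgame-perfect outcome: (R1, Med) with payoffs (5, 8).
For the simultaneous game, intersect best replies.
Labs Inc.'s best replies: Low→R1; Med→R1; High→R2.
Novax's best replies: R0→Low; R1→Med; R2→Med; R3→Low.
Only (R1, Med) has each player best-responding; Nash payoffs (5, 8).
Novax earns 8 sequentially versus 8 at the Nash outcome: unchanged.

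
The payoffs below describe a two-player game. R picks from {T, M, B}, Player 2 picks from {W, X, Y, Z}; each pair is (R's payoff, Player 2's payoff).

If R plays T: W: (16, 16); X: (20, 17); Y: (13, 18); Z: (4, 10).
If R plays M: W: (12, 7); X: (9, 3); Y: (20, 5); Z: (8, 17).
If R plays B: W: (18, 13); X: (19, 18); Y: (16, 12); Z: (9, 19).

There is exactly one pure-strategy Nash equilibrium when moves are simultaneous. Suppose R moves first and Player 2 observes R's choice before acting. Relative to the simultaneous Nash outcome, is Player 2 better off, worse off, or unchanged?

Work backward from Player 2's decision.
- T: Player 2 compares 16, 17, 18, 10 and picks Y; R would get 13.
- M: Player 2 compares 7, 3, 5, 17 and picks Z; R would get 8.
- B: Player 2 compares 13, 18, 12, 19 and picks Z; R would get 9.
Among 13, 8, 9, the best is 13 at T. Subgame-perfect outcome: (T, Y) with payoffs (13, 18).
Now find the simultaneous Nash equilibrium.
R's best replies: W→B; X→T; Y→M; Z→B.
Player 2's best replies: T→Y; M→Z; B→Z.
The unique mutual best reply is (B, Z), giving (9, 19).
Player 2 earns 18 sequentially versus 19 at the Nash outcome: worse off.

worse off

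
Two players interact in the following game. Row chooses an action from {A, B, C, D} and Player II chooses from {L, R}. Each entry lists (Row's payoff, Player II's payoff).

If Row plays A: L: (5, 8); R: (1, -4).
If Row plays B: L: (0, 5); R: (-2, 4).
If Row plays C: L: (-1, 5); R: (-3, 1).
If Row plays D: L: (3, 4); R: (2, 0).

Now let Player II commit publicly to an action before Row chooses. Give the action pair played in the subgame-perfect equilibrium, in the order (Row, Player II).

Row best-responds to each possible Player II move:
- L: BR = A, leader payoff 8.
- R: BR = D, leader payoff 0.
Player II's induced payoffs are 8, 0, so Player II commits to L. Subgame-perfect outcome: (A, L) with payoffs (5, 8).

(A, L)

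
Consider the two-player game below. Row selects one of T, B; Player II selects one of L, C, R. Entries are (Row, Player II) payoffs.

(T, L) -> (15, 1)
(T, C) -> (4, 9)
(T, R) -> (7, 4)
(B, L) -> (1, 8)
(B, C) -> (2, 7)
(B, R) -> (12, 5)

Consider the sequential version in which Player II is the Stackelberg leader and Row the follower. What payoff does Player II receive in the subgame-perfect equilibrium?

9

Solve by backward induction (Player II leads).
- L: BR = T, leader payoff 1.
- C: BR = T, leader payoff 9.
- R: BR = B, leader payoff 5.
Among 1, 9, 5, the best is 9 at C. Subgame-perfect outcome: (T, C) with payoffs (4, 9).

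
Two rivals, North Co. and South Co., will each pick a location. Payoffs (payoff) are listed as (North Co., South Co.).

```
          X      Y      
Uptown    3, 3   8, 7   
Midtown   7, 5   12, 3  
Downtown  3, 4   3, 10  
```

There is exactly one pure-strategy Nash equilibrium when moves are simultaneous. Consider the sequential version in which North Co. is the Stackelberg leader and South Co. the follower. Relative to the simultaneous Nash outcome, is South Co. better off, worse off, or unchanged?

Backward induction with North Co. moving first.
- Uptown: South Co. compares 3, 7 and picks Y; North Co. would get 8.
- Midtown: South Co. compares 5, 3 and picks X; North Co. would get 7.
- Downtown: South Co. compares 4, 10 and picks Y; North Co. would get 3.
North Co.'s induced payoffs are 8, 7, 3, so North Co. commits to Uptown. Subgame-perfect outcome: (Uptown, Y) with payoffs (8, 7).
Under simultaneous play:
North Co.'s best replies: X→Midtown; Y→Midtown.
South Co.'s best replies: Uptown→Y; Midtown→X; Downtown→Y.
Only (Midtown, X) has each player best-responding; Nash payoffs (7, 5).
South Co. earns 7 sequentially versus 5 at the Nash outcome: better off.

better off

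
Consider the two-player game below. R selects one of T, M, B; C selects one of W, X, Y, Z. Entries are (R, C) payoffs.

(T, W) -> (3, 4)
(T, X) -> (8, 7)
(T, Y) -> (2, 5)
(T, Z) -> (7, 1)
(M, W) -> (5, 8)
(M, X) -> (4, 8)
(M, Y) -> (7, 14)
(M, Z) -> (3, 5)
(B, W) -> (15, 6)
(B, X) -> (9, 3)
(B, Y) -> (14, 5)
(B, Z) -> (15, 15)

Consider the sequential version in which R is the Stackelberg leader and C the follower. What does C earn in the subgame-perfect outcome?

15

Solve by backward induction (R leads).
- T: C compares 4, 7, 5, 1 and picks X; R would get 8.
- M: C compares 8, 8, 14, 5 and picks Y; R would get 7.
- B: C compares 6, 3, 5, 15 and picks Z; R would get 15.
Maximizing over 8, 7, 15, R chooses B. Subgame-perfect outcome: (B, Z) with payoffs (15, 15).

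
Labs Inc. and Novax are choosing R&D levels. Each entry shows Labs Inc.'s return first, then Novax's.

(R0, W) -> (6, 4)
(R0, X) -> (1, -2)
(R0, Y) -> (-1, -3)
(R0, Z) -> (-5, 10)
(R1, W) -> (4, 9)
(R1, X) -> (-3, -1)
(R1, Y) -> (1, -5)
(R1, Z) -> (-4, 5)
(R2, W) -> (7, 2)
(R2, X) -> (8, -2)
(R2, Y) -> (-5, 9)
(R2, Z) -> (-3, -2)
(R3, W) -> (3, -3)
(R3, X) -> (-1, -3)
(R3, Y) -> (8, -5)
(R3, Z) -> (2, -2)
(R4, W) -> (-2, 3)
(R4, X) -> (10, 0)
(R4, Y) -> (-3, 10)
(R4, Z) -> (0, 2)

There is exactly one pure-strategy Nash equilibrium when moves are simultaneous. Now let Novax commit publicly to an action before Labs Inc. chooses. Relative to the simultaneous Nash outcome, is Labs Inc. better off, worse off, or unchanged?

better off

Backward induction with Novax moving first.
- W: BR = R2, leader payoff 2.
- X: BR = R4, leader payoff 0.
- Y: BR = R3, leader payoff -5.
- Z: BR = R3, leader payoff -2.
Among 2, 0, -5, -2, the best is 2 at W. Subgame-perfect outcome: (R2, W) with payoffs (7, 2).
Now find the simultaneous Nash equilibrium.
Labs Inc.'s best replies: W→R2; X→R4; Y→R3; Z→R3.
Novax's best replies: R0→Z; R1→W; R2→Y; R3→Z; R4→Y.
The unique mutual best reply is (R3, Z), giving (2, -2).
Labs Inc. earns 7 sequentially versus 2 at the Nash outcome: better off.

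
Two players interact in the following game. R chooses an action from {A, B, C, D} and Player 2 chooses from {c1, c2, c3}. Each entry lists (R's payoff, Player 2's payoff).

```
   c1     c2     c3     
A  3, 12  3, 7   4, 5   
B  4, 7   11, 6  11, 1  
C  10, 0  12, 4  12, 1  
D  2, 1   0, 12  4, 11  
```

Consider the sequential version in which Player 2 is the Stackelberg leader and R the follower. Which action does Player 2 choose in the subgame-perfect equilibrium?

c2

Solve by backward induction (Player 2 leads).
- c1 → R plays C (best of 3, 4, 10, 2); Player 2 gets 0.
- c2 → R plays C (best of 3, 11, 12, 0); Player 2 gets 4.
- c3 → R plays C (best of 4, 11, 12, 4); Player 2 gets 1.
Among 0, 4, 1, the best is 4 at c2. Subgame-perfect outcome: (C, c2) with payoffs (12, 4).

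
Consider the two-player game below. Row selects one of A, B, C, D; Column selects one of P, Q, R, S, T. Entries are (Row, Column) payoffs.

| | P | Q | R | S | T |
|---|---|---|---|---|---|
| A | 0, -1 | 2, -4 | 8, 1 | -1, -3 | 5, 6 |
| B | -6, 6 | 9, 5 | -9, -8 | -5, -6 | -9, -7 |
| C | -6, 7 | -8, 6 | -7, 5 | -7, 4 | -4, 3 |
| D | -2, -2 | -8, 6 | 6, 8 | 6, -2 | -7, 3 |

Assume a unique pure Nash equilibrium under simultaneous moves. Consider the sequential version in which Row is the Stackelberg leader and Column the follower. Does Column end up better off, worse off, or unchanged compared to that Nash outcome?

better off

Solve by backward induction (Row leads).
- A → Column plays T (best of -1, -4, 1, -3, 6); Row gets 5.
- B → Column plays P (best of 6, 5, -8, -6, -7); Row gets -6.
- C → Column plays P (best of 7, 6, 5, 4, 3); Row gets -6.
- D → Column plays R (best of -2, 6, 8, -2, 3); Row gets 6.
Row's induced payoffs are 5, -6, -6, 6, so Row commits to D. Subgame-perfect outcome: (D, R) with payoffs (6, 8).
Under simultaneous play:
Row's best replies: P→A; Q→B; R→A; S→D; T→A.
Column's best replies: A→T; B→P; C→P; D→R.
Only (A, T) has each player best-responding; Nash payoffs (5, 6).
Column earns 8 sequentially versus 6 at the Nash outcome: better off.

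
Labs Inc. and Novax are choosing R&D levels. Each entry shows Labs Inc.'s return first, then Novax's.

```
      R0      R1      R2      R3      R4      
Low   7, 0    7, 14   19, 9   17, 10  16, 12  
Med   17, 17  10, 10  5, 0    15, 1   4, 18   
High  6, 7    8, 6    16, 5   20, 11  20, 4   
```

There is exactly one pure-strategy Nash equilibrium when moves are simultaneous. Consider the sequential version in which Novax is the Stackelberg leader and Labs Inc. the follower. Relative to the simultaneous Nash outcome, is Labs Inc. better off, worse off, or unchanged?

Work backward from Labs Inc.'s decision.
- R0: Labs Inc. compares 7, 17, 6 and picks Med; Novax would get 17.
- R1: Labs Inc. compares 7, 10, 8 and picks Med; Novax would get 10.
- R2: Labs Inc. compares 19, 5, 16 and picks Low; Novax would get 9.
- R3: Labs Inc. compares 17, 15, 20 and picks High; Novax would get 11.
- R4: Labs Inc. compares 16, 4, 20 and picks High; Novax would get 4.
Among 17, 10, 9, 11, 4, the best is 17 at R0. Subgame-perfect outcome: (Med, R0) with payoffs (17, 17).
Now find the simultaneous Nash equilibrium.
Labs Inc.'s best replies: R0→Med; R1→Med; R2→Low; R3→High; R4→High.
Novax's best replies: Low→R1; Med→R4; High→R3.
The unique mutual best reply is (High, R3), giving (20, 11).
Labs Inc. earns 17 sequentially versus 20 at the Nash outcome: worse off.

worse off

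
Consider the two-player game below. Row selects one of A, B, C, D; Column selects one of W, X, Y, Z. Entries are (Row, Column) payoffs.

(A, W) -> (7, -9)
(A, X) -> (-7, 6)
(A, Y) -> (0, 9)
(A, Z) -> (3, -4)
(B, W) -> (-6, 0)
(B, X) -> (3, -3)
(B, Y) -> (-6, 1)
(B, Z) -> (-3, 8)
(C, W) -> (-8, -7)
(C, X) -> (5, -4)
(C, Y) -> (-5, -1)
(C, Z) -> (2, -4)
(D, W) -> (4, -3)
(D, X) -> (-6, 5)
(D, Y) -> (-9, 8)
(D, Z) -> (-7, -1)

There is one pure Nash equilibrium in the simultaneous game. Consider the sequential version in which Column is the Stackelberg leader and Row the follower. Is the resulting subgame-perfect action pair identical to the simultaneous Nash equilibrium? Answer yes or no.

Work backward from Row's decision.
- W: BR = A, leader payoff -9.
- X: BR = C, leader payoff -4.
- Y: BR = A, leader payoff 9.
- Z: BR = A, leader payoff -4.
Among -9, -4, 9, -4, the best is 9 at Y. Subgame-perfect outcome: (A, Y) with payoffs (0, 9).
For the simultaneous game, intersect best replies.
Row's best replies: W→A; X→C; Y→A; Z→A.
Column's best replies: A→Y; B→Z; C→Y; D→Y.
The unique mutual best reply is (A, Y), giving (0, 9).
Sequential outcome (A, Y) coincides with the Nash profile (A, Y).

yes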